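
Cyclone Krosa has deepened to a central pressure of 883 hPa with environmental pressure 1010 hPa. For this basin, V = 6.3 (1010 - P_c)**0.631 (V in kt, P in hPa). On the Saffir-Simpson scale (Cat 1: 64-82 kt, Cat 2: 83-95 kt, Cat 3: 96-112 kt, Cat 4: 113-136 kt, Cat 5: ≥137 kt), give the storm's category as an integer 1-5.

4

ΔP = 1010 − 883 = 127 hPa.
V ≈ 6.3 × 127^0.631 = 6.3 × 21.26 ≈ 134 kt.
134 kt falls in the Category 4 band.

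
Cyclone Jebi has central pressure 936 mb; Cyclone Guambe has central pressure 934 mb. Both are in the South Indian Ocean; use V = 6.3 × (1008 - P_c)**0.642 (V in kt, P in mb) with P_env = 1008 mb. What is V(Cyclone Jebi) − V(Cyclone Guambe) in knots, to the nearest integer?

Cyclone Jebi: ΔP = 72; V ≈ 6.3 × 72^0.642 ≈ 98.12 kt.
Cyclone Guambe: ΔP = 74; V ≈ 6.3 × 74^0.642 ≈ 99.86 kt.
Difference ≈ 98.12 − 99.86 = -1.74 → -2 kt.

-2 kt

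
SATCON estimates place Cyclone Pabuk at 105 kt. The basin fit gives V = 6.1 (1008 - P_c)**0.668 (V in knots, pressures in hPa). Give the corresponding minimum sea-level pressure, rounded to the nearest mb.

ΔP = (V / 6.1)^(1/0.668) = (105/6.1)^1.497.
105/6.1 = 17.213; 17.213^1.497 ≈ 70.81 mb.
P_c = 1008 − 70.81 = 937.19 ≈ 937 mb.

937 mb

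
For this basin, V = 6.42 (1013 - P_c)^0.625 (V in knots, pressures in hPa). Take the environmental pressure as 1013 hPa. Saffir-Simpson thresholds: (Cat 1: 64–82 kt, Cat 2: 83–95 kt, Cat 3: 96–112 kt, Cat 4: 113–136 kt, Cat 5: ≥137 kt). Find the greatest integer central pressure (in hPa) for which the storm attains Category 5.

879 hPa

Category 5 begins at V = 137 kt.
Required ΔP = (137/6.42)^(1/0.625) = 21.340^1.600 ≈ 133.87 hPa.
P_c ≤ 1013 − 133.87 = 879.13, so the highest integer P_c is 879 hPa.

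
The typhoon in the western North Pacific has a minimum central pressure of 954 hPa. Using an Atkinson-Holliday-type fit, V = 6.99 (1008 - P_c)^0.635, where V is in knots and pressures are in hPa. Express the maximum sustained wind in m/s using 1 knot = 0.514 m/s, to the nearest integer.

45 m/s

ΔP = 1008 − 954 = 54 hPa.
V ≈ 6.99 × 54^0.635 = 6.99 × 12.591 ≈ 88.013 kt.
88.013 × 0.514 ≈ 45.24 m/s → 45 m/s.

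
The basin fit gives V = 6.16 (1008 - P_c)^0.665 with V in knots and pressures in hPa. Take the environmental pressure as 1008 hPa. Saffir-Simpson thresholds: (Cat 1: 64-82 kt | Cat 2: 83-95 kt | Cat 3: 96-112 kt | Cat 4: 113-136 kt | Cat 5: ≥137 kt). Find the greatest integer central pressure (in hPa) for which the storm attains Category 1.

974 hPa

Category 1 begins at V = 64 kt.
Required ΔP = (64/6.16)^(1/0.665) = 10.390^1.504 ≈ 33.78 hPa.
P_c ≤ 1008 − 33.78 = 974.22, so the highest integer P_c is 974 hPa.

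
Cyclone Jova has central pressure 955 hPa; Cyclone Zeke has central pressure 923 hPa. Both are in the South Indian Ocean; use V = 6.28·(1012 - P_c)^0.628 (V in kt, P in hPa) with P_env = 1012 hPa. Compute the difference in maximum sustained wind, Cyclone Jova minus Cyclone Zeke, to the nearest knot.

-26 kt

Cyclone Jova: ΔP = 57; V ≈ 6.28 × 57^0.628 ≈ 79.55 kt.
Cyclone Zeke: ΔP = 89; V ≈ 6.28 × 89^0.628 ≈ 105.24 kt.
Difference ≈ 79.55 − 105.24 = -25.69 → -26 kt.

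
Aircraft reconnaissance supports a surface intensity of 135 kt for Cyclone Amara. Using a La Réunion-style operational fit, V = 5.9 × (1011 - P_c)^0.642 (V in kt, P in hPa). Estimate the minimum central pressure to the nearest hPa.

880 hPa

ΔP = (V / 5.9)^(1/0.642) = (135/5.9)^1.558.
135/5.9 = 22.881; 22.881^1.558 ≈ 131.09 hPa.
P_c = 1011 − 131.09 = 879.91 ≈ 880 hPa.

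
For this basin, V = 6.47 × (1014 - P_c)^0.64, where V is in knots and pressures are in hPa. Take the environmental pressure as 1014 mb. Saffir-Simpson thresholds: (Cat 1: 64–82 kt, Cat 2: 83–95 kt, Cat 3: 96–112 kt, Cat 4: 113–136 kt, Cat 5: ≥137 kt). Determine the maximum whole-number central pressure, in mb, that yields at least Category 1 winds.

Category 1 begins at V = 64 kt.
Required ΔP = (64/6.47)^(1/0.64) = 9.892^1.562 ≈ 35.90 mb.
P_c ≤ 1014 − 35.90 = 978.10, so the highest integer P_c is 978 mb.

978 mb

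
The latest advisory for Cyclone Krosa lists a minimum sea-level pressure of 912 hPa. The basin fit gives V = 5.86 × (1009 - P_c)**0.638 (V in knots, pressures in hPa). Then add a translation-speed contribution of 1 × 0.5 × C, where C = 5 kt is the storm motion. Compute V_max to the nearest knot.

111 kt

ΔP = 1009 − 912 = 97 hPa.
97^0.638 ≈ 18.517.
V ≈ 5.86 × 18.517 ≈ 108.5 kt.
Translation term: 1 × 0.5 × 5 = 2.5 kt.
Corrected V ≈ 111 kt → 111 kt.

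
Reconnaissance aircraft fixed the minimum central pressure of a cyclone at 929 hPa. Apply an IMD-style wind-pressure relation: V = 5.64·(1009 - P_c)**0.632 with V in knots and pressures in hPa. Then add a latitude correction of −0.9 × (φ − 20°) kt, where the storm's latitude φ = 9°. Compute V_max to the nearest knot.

ΔP = 1009 − 929 = 80 hPa.
80^0.632 ≈ 15.950.
V ≈ 5.64 × 15.950 ≈ 90.0 kt.
Latitude correction: −0.9 × (9 − 20) = 9.9 kt.
Corrected V ≈ 99.9 kt → 100 kt.

100 kt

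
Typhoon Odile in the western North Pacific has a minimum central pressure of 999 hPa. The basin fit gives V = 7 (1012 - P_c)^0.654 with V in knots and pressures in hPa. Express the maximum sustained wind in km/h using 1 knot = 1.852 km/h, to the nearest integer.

69 km/h

ΔP = 1012 − 999 = 13 hPa.
V ≈ 7 × 13^0.654 = 7 × 5.352 ≈ 37.464 kt.
37.464 × 1.852 ≈ 69.38 km/h → 69 km/h.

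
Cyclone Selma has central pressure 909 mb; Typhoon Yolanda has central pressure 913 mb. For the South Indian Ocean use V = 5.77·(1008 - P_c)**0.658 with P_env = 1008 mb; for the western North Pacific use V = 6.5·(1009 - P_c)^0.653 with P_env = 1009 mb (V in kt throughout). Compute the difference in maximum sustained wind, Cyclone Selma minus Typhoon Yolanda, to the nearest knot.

-9 kt

Cyclone Selma: ΔP = 99; V ≈ 5.77 × 99^0.658 ≈ 118.66 kt.
Typhoon Yolanda: ΔP = 96; V ≈ 6.5 × 96^0.653 ≈ 128.04 kt.
Difference ≈ 118.66 − 128.04 = -9.38 → -9 kt.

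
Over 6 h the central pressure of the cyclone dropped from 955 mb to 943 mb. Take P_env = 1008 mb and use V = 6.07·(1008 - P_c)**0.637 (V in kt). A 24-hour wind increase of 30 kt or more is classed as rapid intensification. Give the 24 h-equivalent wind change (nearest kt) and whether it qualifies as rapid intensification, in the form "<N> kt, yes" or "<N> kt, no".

V₁: ΔP = 53, V ≈ 6.07 × 53^0.637 ≈ 76.13 kt.
V₂: ΔP = 65, V ≈ 6.07 × 65^0.637 ≈ 86.70 kt.
ΔV over 6 h = 10.57 kt → 24 h equivalent = 10.57 × 24/6 ≈ 42.28 kt.
42 kt ≥ 30 kt ⇒ rapid intensification.

42 kt, yes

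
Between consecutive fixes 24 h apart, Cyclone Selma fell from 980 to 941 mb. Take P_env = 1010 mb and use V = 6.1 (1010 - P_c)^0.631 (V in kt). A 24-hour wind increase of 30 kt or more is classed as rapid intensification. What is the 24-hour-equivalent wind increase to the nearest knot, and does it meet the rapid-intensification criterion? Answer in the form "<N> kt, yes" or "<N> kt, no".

36 kt, yes

V₁: ΔP = 30, V ≈ 6.1 × 30^0.631 ≈ 52.17 kt.
V₂: ΔP = 69, V ≈ 6.1 × 69^0.631 ≈ 88.24 kt.
ΔV over 24 h = 36.07 kt → 24 h equivalent = 36.07 × 24/24 ≈ 36.07 kt.
36 kt ≥ 30 kt ⇒ rapid intensification.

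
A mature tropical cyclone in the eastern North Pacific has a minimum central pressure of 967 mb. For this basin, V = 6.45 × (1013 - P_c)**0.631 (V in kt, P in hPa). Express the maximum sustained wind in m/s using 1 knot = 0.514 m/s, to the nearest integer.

37 m/s

ΔP = 1013 − 967 = 46 mb.
V ≈ 6.45 × 46^0.631 = 6.45 × 11.200 ≈ 72.237 kt.
72.237 × 0.514 ≈ 37.13 m/s → 37 m/s.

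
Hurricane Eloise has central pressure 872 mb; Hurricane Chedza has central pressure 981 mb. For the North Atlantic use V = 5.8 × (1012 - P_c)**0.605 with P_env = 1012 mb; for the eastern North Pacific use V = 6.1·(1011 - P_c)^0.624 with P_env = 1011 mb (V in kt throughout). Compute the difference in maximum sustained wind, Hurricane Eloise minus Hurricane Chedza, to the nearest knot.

64 kt

Hurricane Eloise: ΔP = 140; V ≈ 5.8 × 140^0.605 ≈ 115.30 kt.
Hurricane Chedza: ΔP = 30; V ≈ 6.1 × 30^0.624 ≈ 50.94 kt.
Difference ≈ 115.30 − 50.94 = 64.36 → 64 kt.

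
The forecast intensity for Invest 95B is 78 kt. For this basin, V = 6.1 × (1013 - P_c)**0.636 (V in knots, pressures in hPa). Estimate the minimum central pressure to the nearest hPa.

ΔP = (V / 6.1)^(1/0.636) = (78/6.1)^1.572.
78/6.1 = 12.787; 12.787^1.572 ≈ 54.98 hPa.
P_c = 1013 − 54.98 = 958.02 ≈ 958 hPa.

958 hPa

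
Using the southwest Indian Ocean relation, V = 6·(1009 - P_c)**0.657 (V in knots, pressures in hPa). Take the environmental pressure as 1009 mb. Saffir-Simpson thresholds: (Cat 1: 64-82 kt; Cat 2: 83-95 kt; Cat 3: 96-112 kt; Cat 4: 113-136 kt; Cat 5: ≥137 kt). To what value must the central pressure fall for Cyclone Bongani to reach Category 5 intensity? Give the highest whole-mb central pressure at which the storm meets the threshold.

892 mb

Category 5 begins at V = 137 kt.
Required ΔP = (137/6)^(1/0.657) = 22.833^1.522 ≈ 116.91 mb.
P_c ≤ 1009 − 116.91 = 892.09, so the highest integer P_c is 892 mb.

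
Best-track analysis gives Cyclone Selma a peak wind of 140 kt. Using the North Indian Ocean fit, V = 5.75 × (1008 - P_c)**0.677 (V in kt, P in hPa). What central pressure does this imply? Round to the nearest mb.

ΔP = (V / 5.75)^(1/0.677) = (140/5.75)^1.477.
140/5.75 = 24.348; 24.348^1.477 ≈ 111.67 mb.
P_c = 1008 − 111.67 = 896.33 ≈ 896 mb.

896 mb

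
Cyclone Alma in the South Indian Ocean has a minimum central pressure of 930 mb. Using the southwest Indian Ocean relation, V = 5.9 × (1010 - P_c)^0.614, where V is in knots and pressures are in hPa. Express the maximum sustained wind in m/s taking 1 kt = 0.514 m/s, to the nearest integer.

ΔP = 1010 − 930 = 80 mb.
V ≈ 5.9 × 80^0.614 = 5.9 × 14.740 ≈ 86.966 kt.
86.966 × 0.514 ≈ 44.70 m/s → 45 m/s.

45 m/s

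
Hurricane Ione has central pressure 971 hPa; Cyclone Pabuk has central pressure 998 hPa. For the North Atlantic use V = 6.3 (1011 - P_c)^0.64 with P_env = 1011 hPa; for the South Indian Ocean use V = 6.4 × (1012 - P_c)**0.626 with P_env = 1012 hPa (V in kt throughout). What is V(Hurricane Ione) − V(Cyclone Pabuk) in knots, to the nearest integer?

Hurricane Ione: ΔP = 40; V ≈ 6.3 × 40^0.64 ≈ 66.78 kt.
Cyclone Pabuk: ΔP = 14; V ≈ 6.4 × 14^0.626 ≈ 33.39 kt.
Difference ≈ 66.78 − 33.39 = 33.39 → 33 kt.

33 kt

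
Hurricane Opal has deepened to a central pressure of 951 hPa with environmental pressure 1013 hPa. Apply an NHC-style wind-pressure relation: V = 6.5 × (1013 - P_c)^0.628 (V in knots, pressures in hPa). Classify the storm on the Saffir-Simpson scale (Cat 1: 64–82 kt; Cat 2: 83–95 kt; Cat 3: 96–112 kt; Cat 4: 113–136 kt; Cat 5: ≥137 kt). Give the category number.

ΔP = 1013 − 951 = 62 hPa.
V ≈ 6.5 × 62^0.628 = 6.5 × 13.35 ≈ 87 kt.
87 kt falls in the Category 2 band.

2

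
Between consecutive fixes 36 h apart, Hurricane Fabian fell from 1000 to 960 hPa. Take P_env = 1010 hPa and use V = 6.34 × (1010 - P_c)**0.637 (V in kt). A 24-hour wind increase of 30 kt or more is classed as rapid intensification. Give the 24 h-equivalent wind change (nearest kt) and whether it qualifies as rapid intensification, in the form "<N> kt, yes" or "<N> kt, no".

33 kt, yes

V₁: ΔP = 10, V ≈ 6.34 × 10^0.637 ≈ 27.48 kt.
V₂: ΔP = 50, V ≈ 6.34 × 50^0.637 ≈ 76.62 kt.
ΔV over 36 h = 49.14 kt → 24 h equivalent = 49.14 × 24/36 ≈ 32.76 kt.
33 kt ≥ 30 kt ⇒ rapid intensification.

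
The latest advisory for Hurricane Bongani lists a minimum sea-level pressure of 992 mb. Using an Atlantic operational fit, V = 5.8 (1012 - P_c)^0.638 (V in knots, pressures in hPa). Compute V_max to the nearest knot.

ΔP = 1012 − 992 = 20 mb.
20^0.638 ≈ 6.762.
V ≈ 5.8 × 6.762 ≈ 39.2 kt.

39 kt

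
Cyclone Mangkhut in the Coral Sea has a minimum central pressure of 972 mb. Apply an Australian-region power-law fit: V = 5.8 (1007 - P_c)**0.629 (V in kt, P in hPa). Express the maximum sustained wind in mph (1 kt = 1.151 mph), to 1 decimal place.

ΔP = 1007 − 972 = 35 mb.
V ≈ 5.8 × 35^0.629 = 5.8 × 9.359 ≈ 54.281 kt.
54.281 × 1.151 ≈ 62.48 mph → 62.5 mph.

62.5 mph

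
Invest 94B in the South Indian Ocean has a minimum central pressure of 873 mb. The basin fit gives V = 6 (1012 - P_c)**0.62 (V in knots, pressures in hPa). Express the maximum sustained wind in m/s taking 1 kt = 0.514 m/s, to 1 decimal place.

ΔP = 1012 − 873 = 139 mb.
V ≈ 6 × 139^0.62 = 6 × 21.314 ≈ 127.885 kt.
127.885 × 0.514 ≈ 65.73 m/s → 65.7 m/s.

65.7 m/s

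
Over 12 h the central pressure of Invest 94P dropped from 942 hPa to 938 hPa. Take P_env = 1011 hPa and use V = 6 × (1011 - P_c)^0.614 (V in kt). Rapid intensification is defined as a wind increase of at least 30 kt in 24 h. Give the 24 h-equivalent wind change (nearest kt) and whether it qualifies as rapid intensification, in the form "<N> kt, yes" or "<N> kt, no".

6 kt, no

V₁: ΔP = 69, V ≈ 6 × 69^0.614 ≈ 80.76 kt.
V₂: ΔP = 73, V ≈ 6 × 73^0.614 ≈ 83.60 kt.
ΔV over 12 h = 2.84 kt → 24 h equivalent = 2.84 × 24/12 ≈ 5.68 kt.
6 kt < 30 kt ⇒ not rapid intensification.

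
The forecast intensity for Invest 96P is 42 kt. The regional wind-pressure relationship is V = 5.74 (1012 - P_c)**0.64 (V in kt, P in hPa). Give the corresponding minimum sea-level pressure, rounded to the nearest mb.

ΔP = (V / 5.74)^(1/0.64) = (42/5.74)^1.562.
42/5.74 = 7.317; 7.317^1.562 ≈ 22.41 mb.
P_c = 1012 − 22.41 = 989.59 ≈ 990 mb.

990 mb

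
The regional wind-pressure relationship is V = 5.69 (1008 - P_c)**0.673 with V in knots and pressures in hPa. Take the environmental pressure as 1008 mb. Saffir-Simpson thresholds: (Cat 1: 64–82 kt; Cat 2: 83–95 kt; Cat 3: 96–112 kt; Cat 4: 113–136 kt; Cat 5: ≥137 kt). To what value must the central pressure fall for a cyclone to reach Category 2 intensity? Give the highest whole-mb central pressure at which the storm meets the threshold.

Category 2 begins at V = 83 kt.
Required ΔP = (83/5.69)^(1/0.673) = 14.587^1.486 ≈ 53.64 mb.
P_c ≤ 1008 − 53.64 = 954.36, so the highest integer P_c is 954 mb.

954 mb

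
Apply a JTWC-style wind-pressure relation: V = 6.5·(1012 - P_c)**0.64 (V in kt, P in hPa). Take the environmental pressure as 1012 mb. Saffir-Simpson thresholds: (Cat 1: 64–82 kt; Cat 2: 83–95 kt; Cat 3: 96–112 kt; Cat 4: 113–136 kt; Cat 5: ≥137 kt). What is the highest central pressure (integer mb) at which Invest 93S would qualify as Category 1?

976 mb

Category 1 begins at V = 64 kt.
Required ΔP = (64/6.5)^(1/0.64) = 9.846^1.562 ≈ 35.64 mb.
P_c ≤ 1012 − 35.64 = 976.36, so the highest integer P_c is 976 mb.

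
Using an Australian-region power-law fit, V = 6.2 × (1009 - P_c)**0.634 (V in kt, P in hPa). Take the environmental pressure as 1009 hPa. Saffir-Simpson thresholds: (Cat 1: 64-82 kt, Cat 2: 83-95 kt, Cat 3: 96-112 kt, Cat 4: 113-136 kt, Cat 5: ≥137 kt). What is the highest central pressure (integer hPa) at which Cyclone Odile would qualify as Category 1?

Category 1 begins at V = 64 kt.
Required ΔP = (64/6.2)^(1/0.634) = 10.323^1.577 ≈ 39.72 hPa.
P_c ≤ 1009 − 39.72 = 969.28, so the highest integer P_c is 969 hPa.

969 hPa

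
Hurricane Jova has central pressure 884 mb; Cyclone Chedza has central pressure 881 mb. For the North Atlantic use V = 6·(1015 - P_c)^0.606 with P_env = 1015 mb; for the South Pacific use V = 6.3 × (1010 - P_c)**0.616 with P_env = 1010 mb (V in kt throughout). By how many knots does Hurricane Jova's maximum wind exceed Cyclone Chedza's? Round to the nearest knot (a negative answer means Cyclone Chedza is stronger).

-11 kt

Hurricane Jova: ΔP = 131; V ≈ 6 × 131^0.606 ≈ 115.14 kt.
Cyclone Chedza: ΔP = 129; V ≈ 6.3 × 129^0.616 ≈ 125.74 kt.
Difference ≈ 115.14 − 125.74 = -10.60 → -11 kt.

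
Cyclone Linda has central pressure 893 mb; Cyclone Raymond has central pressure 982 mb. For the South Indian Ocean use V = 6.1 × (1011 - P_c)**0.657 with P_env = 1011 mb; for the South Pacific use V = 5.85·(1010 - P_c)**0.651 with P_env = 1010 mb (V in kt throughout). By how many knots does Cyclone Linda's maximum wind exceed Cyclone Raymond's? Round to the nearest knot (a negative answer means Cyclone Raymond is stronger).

89 kt

Cyclone Linda: ΔP = 118; V ≈ 6.1 × 118^0.657 ≈ 140.14 kt.
Cyclone Raymond: ΔP = 28; V ≈ 5.85 × 28^0.651 ≈ 51.20 kt.
Difference ≈ 140.14 − 51.20 = 88.94 → 89 kt.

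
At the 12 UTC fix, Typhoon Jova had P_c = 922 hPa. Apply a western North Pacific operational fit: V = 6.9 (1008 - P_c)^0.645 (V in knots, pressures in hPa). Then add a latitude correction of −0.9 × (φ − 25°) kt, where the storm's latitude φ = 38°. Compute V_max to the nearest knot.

110 kt

ΔP = 1008 − 922 = 86 hPa.
86^0.645 ≈ 17.691.
V ≈ 6.9 × 17.691 ≈ 122.1 kt.
Latitude correction: −0.9 × (38 − 25) = -11.7 kt.
Corrected V ≈ 110.4 kt → 110 kt.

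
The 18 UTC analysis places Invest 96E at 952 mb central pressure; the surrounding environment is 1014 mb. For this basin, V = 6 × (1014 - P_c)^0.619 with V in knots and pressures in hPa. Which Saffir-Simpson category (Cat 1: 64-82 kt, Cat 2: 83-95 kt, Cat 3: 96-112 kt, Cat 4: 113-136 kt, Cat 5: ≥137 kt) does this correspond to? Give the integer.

ΔP = 1014 − 952 = 62 mb.
V ≈ 6 × 62^0.619 = 6 × 12.87 ≈ 77 kt.
77 kt falls in the Category 1 band.

1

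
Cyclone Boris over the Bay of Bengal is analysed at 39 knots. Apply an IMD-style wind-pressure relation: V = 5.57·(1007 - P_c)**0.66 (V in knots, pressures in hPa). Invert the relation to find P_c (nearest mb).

988 mb

ΔP = (V / 5.57)^(1/0.66) = (39/5.57)^1.515.
39/5.57 = 7.002; 7.002^1.515 ≈ 19.08 mb.
P_c = 1007 − 19.08 = 987.92 ≈ 988 mb.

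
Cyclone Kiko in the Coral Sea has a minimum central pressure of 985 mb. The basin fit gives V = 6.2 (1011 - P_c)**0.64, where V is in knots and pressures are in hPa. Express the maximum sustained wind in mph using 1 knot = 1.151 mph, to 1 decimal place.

ΔP = 1011 − 985 = 26 mb.
V ≈ 6.2 × 26^0.64 = 6.2 × 8.046 ≈ 49.886 kt.
49.886 × 1.151 ≈ 57.42 mph → 57.4 mph.

57.4 mph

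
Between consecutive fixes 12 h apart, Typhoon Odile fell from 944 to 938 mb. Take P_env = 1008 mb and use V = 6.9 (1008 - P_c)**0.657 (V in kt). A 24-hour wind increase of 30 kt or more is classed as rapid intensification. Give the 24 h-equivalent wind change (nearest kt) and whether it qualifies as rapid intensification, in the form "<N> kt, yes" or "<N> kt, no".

V₁: ΔP = 64, V ≈ 6.9 × 64^0.657 ≈ 106.05 kt.
V₂: ΔP = 70, V ≈ 6.9 × 70^0.657 ≈ 112.48 kt.
ΔV over 12 h = 6.43 kt → 24 h equivalent = 6.43 × 24/12 ≈ 12.86 kt.
13 kt < 30 kt ⇒ not rapid intensification.

13 kt, no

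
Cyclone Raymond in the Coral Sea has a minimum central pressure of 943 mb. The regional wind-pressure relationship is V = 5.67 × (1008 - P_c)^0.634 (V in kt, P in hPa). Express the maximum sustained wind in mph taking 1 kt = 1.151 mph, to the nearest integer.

ΔP = 1008 − 943 = 65 mb.
V ≈ 5.67 × 65^0.634 = 5.67 × 14.105 ≈ 79.978 kt.
79.978 × 1.151 ≈ 92.05 mph → 92 mph.

92 mph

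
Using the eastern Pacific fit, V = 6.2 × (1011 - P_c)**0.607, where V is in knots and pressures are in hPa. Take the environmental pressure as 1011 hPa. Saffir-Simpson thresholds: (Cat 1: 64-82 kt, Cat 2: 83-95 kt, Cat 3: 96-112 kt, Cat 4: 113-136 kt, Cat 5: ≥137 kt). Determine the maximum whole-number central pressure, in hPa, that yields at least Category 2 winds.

Category 2 begins at V = 83 kt.
Required ΔP = (83/6.2)^(1/0.607) = 13.387^1.647 ≈ 71.81 hPa.
P_c ≤ 1011 − 71.81 = 939.19, so the highest integer P_c is 939 hPa.

939 hPa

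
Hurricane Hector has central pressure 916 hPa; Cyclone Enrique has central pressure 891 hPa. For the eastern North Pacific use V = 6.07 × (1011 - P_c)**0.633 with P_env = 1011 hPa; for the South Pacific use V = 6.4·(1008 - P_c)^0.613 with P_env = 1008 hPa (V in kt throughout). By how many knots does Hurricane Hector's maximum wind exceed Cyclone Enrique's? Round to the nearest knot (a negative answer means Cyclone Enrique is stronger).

-10 kt

Hurricane Hector: ΔP = 95; V ≈ 6.07 × 95^0.633 ≈ 108.41 kt.
Cyclone Enrique: ΔP = 117; V ≈ 6.4 × 117^0.613 ≈ 118.57 kt.
Difference ≈ 108.41 − 118.57 = -10.16 → -10 kt.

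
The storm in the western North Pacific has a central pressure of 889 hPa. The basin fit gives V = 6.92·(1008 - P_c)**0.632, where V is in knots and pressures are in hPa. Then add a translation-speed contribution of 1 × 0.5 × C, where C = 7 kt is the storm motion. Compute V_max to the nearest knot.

ΔP = 1008 − 889 = 119 hPa.
119^0.632 ≈ 20.500.
V ≈ 6.92 × 20.500 ≈ 141.9 kt.
Translation term: 1 × 0.5 × 7 = 3.5 kt.
Corrected V ≈ 145.4 kt → 145 kt.

145 kt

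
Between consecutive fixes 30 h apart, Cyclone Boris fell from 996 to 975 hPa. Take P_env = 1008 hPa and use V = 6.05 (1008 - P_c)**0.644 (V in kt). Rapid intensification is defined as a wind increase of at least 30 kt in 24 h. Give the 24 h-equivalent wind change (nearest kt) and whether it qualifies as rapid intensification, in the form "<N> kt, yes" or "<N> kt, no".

V₁: ΔP = 12, V ≈ 6.05 × 12^0.644 ≈ 29.97 kt.
V₂: ΔP = 33, V ≈ 6.05 × 33^0.644 ≈ 57.50 kt.
ΔV over 30 h = 27.53 kt → 24 h equivalent = 27.53 × 24/30 ≈ 22.02 kt.
22 kt < 30 kt ⇒ not rapid intensification.

22 kt, no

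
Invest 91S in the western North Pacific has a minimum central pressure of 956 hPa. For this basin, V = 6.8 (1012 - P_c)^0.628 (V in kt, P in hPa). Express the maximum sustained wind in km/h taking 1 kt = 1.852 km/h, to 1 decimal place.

ΔP = 1012 − 956 = 56 hPa.
V ≈ 6.8 × 56^0.628 = 6.8 × 12.527 ≈ 85.187 kt.
85.187 × 1.852 ≈ 157.77 km/h → 157.8 km/h.

157.8 km/h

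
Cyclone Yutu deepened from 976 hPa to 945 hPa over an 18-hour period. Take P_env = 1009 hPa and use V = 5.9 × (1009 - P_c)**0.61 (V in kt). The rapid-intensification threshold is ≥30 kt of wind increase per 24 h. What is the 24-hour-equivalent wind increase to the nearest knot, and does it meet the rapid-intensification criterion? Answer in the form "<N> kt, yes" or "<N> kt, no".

33 kt, yes

V₁: ΔP = 33, V ≈ 5.9 × 33^0.61 ≈ 49.79 kt.
V₂: ΔP = 64, V ≈ 5.9 × 64^0.61 ≈ 74.58 kt.
ΔV over 18 h = 24.79 kt → 24 h equivalent = 24.79 × 24/18 ≈ 33.05 kt.
33 kt ≥ 30 kt ⇒ rapid intensification.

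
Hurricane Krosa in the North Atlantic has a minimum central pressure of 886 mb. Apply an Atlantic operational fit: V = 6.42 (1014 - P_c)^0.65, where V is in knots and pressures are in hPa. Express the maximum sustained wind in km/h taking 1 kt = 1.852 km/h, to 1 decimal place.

278.5 km/h

ΔP = 1014 − 886 = 128 mb.
V ≈ 6.42 × 128^0.65 = 6.42 × 23.425 ≈ 150.391 kt.
150.391 × 1.852 ≈ 278.52 km/h → 278.5 km/h.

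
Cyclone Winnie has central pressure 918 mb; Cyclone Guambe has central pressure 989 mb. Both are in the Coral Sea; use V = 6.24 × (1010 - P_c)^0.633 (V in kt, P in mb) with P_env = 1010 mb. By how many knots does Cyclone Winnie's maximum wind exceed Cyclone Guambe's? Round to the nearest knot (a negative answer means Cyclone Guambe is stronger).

66 kt

Cyclone Winnie: ΔP = 92; V ≈ 6.24 × 92^0.633 ≈ 109.21 kt.
Cyclone Guambe: ΔP = 21; V ≈ 6.24 × 21^0.633 ≈ 42.87 kt.
Difference ≈ 109.21 − 42.87 = 66.34 → 66 kt.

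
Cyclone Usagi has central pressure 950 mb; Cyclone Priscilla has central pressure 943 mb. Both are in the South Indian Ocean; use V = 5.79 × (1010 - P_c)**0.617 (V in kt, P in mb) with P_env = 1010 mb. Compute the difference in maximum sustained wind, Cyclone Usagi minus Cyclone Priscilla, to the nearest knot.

Cyclone Usagi: ΔP = 60; V ≈ 5.79 × 60^0.617 ≈ 72.41 kt.
Cyclone Priscilla: ΔP = 67; V ≈ 5.79 × 67^0.617 ≈ 77.51 kt.
Difference ≈ 72.41 − 77.51 = -5.10 → -5 kt.

-5 kt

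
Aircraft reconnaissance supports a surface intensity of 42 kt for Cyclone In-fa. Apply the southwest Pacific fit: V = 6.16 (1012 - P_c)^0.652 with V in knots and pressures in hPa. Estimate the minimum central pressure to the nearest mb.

993 mb

ΔP = (V / 6.16)^(1/0.652) = (42/6.16)^1.534.
42/6.16 = 6.818; 6.818^1.534 ≈ 18.99 mb.
P_c = 1012 − 18.99 = 993.01 ≈ 993 mb.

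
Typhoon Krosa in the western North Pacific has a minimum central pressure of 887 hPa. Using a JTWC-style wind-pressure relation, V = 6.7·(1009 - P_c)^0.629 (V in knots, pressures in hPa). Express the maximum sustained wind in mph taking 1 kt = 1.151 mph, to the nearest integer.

158 mph

ΔP = 1009 − 887 = 122 hPa.
V ≈ 6.7 × 122^0.629 = 6.7 × 20.527 ≈ 137.529 kt.
137.529 × 1.151 ≈ 158.30 mph → 158 mph.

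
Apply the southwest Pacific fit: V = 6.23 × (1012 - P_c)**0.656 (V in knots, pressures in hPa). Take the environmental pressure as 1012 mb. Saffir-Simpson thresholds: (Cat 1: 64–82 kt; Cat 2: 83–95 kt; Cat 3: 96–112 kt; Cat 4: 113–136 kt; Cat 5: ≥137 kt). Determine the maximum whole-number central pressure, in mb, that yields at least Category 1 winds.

Category 1 begins at V = 64 kt.
Required ΔP = (64/6.23)^(1/0.656) = 10.273^1.524 ≈ 34.85 mb.
P_c ≤ 1012 − 34.85 = 977.15, so the highest integer P_c is 977 mb.

977 mb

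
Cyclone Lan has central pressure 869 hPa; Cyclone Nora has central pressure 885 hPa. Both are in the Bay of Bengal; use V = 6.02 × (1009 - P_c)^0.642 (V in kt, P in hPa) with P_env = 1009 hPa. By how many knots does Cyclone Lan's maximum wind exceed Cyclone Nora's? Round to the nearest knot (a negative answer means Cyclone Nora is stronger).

Cyclone Lan: ΔP = 140; V ≈ 6.02 × 140^0.642 ≈ 143.68 kt.
Cyclone Nora: ΔP = 124; V ≈ 6.02 × 124^0.642 ≈ 132.91 kt.
Difference ≈ 143.68 − 132.91 = 10.77 → 11 kt.

11 kt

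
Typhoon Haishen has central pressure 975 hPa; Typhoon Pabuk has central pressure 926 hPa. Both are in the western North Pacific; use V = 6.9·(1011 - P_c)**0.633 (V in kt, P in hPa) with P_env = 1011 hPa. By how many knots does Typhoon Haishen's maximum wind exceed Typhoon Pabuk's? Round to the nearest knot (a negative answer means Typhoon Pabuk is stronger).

-48 kt

Typhoon Haishen: ΔP = 36; V ≈ 6.9 × 36^0.633 ≈ 66.68 kt.
Typhoon Pabuk: ΔP = 85; V ≈ 6.9 × 85^0.633 ≈ 114.86 kt.
Difference ≈ 66.68 − 114.86 = -48.18 → -48 kt.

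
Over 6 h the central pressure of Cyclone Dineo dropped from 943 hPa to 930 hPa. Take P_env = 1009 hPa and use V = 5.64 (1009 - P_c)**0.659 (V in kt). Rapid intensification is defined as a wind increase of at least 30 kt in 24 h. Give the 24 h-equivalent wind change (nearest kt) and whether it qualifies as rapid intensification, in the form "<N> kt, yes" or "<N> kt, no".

45 kt, yes

V₁: ΔP = 66, V ≈ 5.64 × 66^0.659 ≈ 89.20 kt.
V₂: ΔP = 79, V ≈ 5.64 × 79^0.659 ≈ 100.42 kt.
ΔV over 6 h = 11.22 kt → 24 h equivalent = 11.22 × 24/6 ≈ 44.88 kt.
45 kt ≥ 30 kt ⇒ rapid intensification.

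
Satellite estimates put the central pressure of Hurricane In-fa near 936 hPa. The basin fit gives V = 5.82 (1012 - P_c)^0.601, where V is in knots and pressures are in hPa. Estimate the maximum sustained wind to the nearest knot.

ΔP = 1012 − 936 = 76 hPa.
76^0.601 ≈ 13.501.
V ≈ 5.82 × 13.501 ≈ 78.6 kt.

79 kt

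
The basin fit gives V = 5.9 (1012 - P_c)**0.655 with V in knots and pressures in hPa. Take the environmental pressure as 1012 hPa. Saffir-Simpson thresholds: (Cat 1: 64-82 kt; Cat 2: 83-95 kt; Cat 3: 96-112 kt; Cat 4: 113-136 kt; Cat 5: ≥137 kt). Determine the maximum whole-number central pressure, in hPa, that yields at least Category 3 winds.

941 hPa

Category 3 begins at V = 96 kt.
Required ΔP = (96/5.9)^(1/0.655) = 16.271^1.527 ≈ 70.71 hPa.
P_c ≤ 1012 − 70.71 = 941.29, so the highest integer P_c is 941 hPa.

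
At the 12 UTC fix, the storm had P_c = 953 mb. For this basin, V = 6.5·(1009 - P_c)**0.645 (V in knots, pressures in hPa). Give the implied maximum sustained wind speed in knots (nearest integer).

ΔP = 1009 − 953 = 56 mb.
56^0.645 ≈ 13.415.
V ≈ 6.5 × 13.415 ≈ 87.2 kt.

87 kt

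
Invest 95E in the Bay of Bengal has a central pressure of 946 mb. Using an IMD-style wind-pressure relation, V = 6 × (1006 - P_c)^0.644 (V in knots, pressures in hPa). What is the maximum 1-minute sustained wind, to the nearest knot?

ΔP = 1006 − 946 = 60 mb.
60^0.644 ≈ 13.968.
V ≈ 6 × 13.968 ≈ 83.8 kt.

84 kt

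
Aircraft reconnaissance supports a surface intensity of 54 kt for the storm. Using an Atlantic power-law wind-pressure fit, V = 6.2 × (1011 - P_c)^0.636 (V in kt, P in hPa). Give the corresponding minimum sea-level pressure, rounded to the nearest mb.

ΔP = (V / 6.2)^(1/0.636) = (54/6.2)^1.572.
54/6.2 = 8.710; 8.710^1.572 ≈ 30.06 mb.
P_c = 1011 − 30.06 = 980.94 ≈ 981 mb.

981 mb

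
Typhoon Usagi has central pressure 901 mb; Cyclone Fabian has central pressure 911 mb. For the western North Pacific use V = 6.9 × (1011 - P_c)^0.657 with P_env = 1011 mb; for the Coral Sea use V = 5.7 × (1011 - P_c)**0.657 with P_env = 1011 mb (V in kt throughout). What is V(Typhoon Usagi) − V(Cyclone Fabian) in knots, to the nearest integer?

34 kt

Typhoon Usagi: ΔP = 110; V ≈ 6.9 × 110^0.657 ≈ 151.37 kt.
Cyclone Fabian: ΔP = 100; V ≈ 5.7 × 100^0.657 ≈ 117.46 kt.
Difference ≈ 151.37 − 117.46 = 33.91 → 34 kt.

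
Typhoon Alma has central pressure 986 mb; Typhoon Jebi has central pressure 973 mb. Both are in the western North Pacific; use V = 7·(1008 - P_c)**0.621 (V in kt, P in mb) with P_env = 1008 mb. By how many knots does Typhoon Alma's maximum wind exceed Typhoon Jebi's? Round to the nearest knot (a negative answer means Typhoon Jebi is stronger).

Typhoon Alma: ΔP = 22; V ≈ 7 × 22^0.621 ≈ 47.72 kt.
Typhoon Jebi: ΔP = 35; V ≈ 7 × 35^0.621 ≈ 63.67 kt.
Difference ≈ 47.72 − 63.67 = -15.95 → -16 kt.

-16 kt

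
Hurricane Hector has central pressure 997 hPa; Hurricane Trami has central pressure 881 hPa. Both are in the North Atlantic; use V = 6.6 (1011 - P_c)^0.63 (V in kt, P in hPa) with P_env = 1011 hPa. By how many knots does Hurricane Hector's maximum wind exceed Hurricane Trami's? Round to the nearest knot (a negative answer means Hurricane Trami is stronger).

-107 kt

Hurricane Hector: ΔP = 14; V ≈ 6.6 × 14^0.63 ≈ 34.80 kt.
Hurricane Trami: ΔP = 130; V ≈ 6.6 × 130^0.63 ≈ 141.69 kt.
Difference ≈ 34.80 − 141.69 = -106.89 → -107 kt.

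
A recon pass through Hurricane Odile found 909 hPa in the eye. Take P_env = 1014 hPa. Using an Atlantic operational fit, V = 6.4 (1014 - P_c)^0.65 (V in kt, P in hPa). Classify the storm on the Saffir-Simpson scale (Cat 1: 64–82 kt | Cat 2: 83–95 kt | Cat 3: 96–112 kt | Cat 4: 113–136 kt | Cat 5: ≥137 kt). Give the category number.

ΔP = 1014 − 909 = 105 hPa.
V ≈ 6.4 × 105^0.65 = 6.4 × 20.60 ≈ 132 kt.
132 kt falls in the Category 4 band.

4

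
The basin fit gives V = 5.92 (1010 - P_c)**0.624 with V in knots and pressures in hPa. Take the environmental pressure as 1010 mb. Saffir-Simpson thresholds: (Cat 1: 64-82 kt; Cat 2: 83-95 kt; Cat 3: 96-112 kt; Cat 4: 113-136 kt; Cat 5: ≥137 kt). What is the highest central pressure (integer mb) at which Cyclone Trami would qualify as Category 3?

923 mb

Category 3 begins at V = 96 kt.
Required ΔP = (96/5.92)^(1/0.624) = 16.216^1.603 ≈ 86.90 mb.
P_c ≤ 1010 − 86.90 = 923.10, so the highest integer P_c is 923 mb.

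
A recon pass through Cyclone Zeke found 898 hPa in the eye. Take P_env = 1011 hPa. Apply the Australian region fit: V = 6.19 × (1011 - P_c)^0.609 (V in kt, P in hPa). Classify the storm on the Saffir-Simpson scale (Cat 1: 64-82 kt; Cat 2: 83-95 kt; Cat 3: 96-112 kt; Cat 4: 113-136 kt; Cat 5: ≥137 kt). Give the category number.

ΔP = 1011 − 898 = 113 hPa.
V ≈ 6.19 × 113^0.609 = 6.19 × 17.80 ≈ 110 kt.
110 kt falls in the Category 3 band.

3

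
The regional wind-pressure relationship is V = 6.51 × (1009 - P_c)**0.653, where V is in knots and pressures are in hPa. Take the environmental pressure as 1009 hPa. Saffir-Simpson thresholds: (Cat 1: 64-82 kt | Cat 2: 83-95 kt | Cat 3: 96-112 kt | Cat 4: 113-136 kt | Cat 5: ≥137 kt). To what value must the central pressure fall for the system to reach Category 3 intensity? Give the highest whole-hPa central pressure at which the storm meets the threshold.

947 hPa

Category 3 begins at V = 96 kt.
Required ΔP = (96/6.51)^(1/0.653) = 14.747^1.531 ≈ 61.62 hPa.
P_c ≤ 1009 − 61.62 = 947.38, so the highest integer P_c is 947 hPa.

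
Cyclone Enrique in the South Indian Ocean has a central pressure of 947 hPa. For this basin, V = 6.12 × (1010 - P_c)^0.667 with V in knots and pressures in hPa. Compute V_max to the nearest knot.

ΔP = 1010 − 947 = 63 hPa.
63^0.667 ≈ 15.855.
V ≈ 6.12 × 15.855 ≈ 97.0 kt.

97 kt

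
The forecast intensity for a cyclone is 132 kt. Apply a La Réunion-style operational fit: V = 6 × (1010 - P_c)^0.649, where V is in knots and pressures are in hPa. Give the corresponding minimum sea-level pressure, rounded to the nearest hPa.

893 hPa

ΔP = (V / 6)^(1/0.649) = (132/6)^1.541.
132/6 = 22.000; 22.000^1.541 ≈ 117.07 hPa.
P_c = 1010 − 117.07 = 892.93 ≈ 893 hPa.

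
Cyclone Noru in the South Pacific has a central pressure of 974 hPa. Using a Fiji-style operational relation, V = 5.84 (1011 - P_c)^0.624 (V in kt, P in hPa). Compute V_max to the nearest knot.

ΔP = 1011 − 974 = 37 hPa.
37^0.624 ≈ 9.518.
V ≈ 5.84 × 9.518 ≈ 55.6 kt.

56 kt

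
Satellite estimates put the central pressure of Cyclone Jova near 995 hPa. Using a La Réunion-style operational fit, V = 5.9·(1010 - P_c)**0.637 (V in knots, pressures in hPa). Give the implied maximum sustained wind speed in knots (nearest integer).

33 kt

ΔP = 1010 − 995 = 15 hPa.
15^0.637 ≈ 5.613.
V ≈ 5.9 × 5.613 ≈ 33.1 kt.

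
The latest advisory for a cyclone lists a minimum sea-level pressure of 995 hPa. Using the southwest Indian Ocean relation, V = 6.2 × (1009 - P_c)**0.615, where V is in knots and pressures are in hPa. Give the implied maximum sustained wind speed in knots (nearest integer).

31 kt

ΔP = 1009 − 995 = 14 hPa.
14^0.615 ≈ 5.068.
V ≈ 6.2 × 5.068 ≈ 31.4 kt.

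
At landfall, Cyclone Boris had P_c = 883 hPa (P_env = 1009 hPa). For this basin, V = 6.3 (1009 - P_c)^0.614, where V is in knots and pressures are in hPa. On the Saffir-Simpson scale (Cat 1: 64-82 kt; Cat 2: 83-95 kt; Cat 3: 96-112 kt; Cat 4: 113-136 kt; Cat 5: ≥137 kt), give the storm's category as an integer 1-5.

ΔP = 1009 − 883 = 126 hPa.
V ≈ 6.3 × 126^0.614 = 6.3 × 19.48 ≈ 123 kt.
123 kt falls in the Category 4 band.

4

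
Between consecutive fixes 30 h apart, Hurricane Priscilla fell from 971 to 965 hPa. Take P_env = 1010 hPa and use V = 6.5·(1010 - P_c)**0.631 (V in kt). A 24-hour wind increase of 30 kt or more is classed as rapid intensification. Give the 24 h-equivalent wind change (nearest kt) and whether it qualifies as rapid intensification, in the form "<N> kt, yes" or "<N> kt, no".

5 kt, no

V₁: ΔP = 39, V ≈ 6.5 × 39^0.631 ≈ 65.60 kt.
V₂: ΔP = 45, V ≈ 6.5 × 45^0.631 ≈ 71.79 kt.
ΔV over 30 h = 6.19 kt → 24 h equivalent = 6.19 × 24/30 ≈ 4.95 kt.
5 kt < 30 kt ⇒ not rapid intensification.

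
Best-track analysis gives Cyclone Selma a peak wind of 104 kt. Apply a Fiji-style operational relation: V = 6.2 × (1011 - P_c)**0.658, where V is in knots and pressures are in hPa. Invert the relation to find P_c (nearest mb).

938 mb

ΔP = (V / 6.2)^(1/0.658) = (104/6.2)^1.520.
104/6.2 = 16.774; 16.774^1.520 ≈ 72.64 mb.
P_c = 1011 − 72.64 = 938.36 ≈ 938 mb.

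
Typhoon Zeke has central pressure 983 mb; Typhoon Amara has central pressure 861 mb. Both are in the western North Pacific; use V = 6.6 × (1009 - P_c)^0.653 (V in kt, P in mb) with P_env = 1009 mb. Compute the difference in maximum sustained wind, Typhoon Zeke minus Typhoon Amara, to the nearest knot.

Typhoon Zeke: ΔP = 26; V ≈ 6.6 × 26^0.653 ≈ 55.40 kt.
Typhoon Amara: ΔP = 148; V ≈ 6.6 × 148^0.653 ≈ 172.47 kt.
Difference ≈ 55.40 − 172.47 = -117.07 → -117 kt.

-117 kt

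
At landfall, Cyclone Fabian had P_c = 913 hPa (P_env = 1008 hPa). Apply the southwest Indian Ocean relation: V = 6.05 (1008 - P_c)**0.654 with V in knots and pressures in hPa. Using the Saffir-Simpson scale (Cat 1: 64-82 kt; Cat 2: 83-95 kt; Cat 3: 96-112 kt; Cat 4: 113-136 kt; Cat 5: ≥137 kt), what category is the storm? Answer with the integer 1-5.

ΔP = 1008 − 913 = 95 hPa.
V ≈ 6.05 × 95^0.654 = 6.05 × 19.65 ≈ 119 kt.
119 kt falls in the Category 4 band.

4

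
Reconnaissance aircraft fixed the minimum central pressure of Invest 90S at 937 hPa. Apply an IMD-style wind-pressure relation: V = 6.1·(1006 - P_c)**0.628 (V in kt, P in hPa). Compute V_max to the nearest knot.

ΔP = 1006 − 937 = 69 hPa.
69^0.628 ≈ 14.282.
V ≈ 6.1 × 14.282 ≈ 87.1 kt.

87 kt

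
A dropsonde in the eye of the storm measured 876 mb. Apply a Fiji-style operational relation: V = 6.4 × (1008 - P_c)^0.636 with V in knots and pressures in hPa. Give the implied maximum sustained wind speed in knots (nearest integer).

ΔP = 1008 − 876 = 132 mb.
132^0.636 ≈ 22.320.
V ≈ 6.4 × 22.320 ≈ 142.8 kt.

143 kt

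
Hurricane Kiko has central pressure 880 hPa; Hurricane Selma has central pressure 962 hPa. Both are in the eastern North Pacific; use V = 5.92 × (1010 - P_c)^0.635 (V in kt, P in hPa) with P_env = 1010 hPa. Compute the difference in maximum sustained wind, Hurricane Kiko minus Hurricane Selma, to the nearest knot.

Hurricane Kiko: ΔP = 130; V ≈ 5.92 × 130^0.635 ≈ 130.22 kt.
Hurricane Selma: ΔP = 48; V ≈ 5.92 × 48^0.635 ≈ 69.17 kt.
Difference ≈ 130.22 − 69.17 = 61.05 → 61 kt.

61 kt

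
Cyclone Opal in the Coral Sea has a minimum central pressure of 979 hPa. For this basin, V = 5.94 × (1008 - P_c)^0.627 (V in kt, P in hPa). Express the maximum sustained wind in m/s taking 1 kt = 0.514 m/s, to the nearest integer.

25 m/s

ΔP = 1008 − 979 = 29 hPa.
V ≈ 5.94 × 29^0.627 = 5.94 × 8.259 ≈ 49.058 kt.
49.058 × 0.514 ≈ 25.22 m/s → 25 m/s.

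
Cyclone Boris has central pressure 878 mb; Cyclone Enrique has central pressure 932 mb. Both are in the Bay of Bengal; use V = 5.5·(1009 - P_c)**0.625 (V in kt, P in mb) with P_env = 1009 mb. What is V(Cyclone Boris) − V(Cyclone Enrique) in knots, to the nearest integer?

33 kt

Cyclone Boris: ΔP = 131; V ≈ 5.5 × 131^0.625 ≈ 115.79 kt.
Cyclone Enrique: ΔP = 77; V ≈ 5.5 × 77^0.625 ≈ 83.07 kt.
Difference ≈ 115.79 − 83.07 = 32.72 → 33 kt.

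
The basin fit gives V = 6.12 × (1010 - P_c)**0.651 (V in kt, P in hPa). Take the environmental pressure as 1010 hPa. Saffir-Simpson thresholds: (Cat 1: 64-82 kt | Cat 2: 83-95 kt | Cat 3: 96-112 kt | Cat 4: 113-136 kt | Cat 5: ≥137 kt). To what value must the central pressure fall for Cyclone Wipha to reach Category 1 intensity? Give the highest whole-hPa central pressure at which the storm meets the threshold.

973 hPa

Category 1 begins at V = 64 kt.
Required ΔP = (64/6.12)^(1/0.651) = 10.458^1.536 ≈ 36.81 hPa.
P_c ≤ 1010 − 36.81 = 973.19, so the highest integer P_c is 973 hPa.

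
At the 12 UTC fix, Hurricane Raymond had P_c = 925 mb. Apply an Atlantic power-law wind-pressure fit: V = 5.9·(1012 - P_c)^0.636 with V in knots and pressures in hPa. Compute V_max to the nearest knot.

101 kt

ΔP = 1012 − 925 = 87 mb.
87^0.636 ≈ 17.121.
V ≈ 5.9 × 17.121 ≈ 101.0 kt.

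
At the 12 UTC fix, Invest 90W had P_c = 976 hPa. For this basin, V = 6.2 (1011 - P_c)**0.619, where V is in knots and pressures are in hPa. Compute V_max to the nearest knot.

ΔP = 1011 − 976 = 35 hPa.
35^0.619 ≈ 9.032.
V ≈ 6.2 × 9.032 ≈ 56.0 kt.

56 kt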